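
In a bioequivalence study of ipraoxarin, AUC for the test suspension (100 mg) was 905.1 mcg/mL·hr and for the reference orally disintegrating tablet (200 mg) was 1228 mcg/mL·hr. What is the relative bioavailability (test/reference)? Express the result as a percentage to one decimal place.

F_rel = 147.4%

F_rel = (AUC_test/D_test) / (AUC_ref/D_ref)
      = (905.1/100) / (1228/200)
      = 9.051 / 6.14 = 1.4741 = 147.41%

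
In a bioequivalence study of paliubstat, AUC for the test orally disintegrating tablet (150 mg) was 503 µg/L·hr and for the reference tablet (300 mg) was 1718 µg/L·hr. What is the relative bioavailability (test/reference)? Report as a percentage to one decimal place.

F_rel = 58.6%

F_rel = (AUC_test/D_test) / (AUC_ref/D_ref)
      = (503/150) / (1718/300)
      = 3.35333 / 5.72667 = 0.5856 = 58.56%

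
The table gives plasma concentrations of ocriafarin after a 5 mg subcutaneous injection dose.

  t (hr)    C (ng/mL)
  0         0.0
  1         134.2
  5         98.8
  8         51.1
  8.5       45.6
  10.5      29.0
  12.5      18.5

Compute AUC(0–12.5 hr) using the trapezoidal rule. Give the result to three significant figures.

Trapezoidal AUC_0→12.5:
  [0→1]: (0.0+134.2)/2 × 1 = 67.1
  [1→5]: (134.2+98.8)/2 × 4 = 466.0
  [5→8]: (98.8+51.1)/2 × 3 = 224.85
  [8→8.5]: (51.1+45.6)/2 × 0.5 = 24.175
  [8.5→10.5]: (45.6+29.0)/2 × 2 = 74.6
  [10.5→12.5]: (29.0+18.5)/2 × 2 = 47.5
  Sum = 904.225 ng/mL·hr

AUC = 904 ng/mL·hr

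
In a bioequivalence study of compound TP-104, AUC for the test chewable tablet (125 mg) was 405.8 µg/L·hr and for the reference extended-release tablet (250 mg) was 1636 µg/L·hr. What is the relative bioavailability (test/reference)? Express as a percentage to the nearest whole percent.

F_rel = (AUC_test/D_test) / (AUC_ref/D_ref)
      = (405.8/125) / (1636/250)
      = 3.2464 / 6.544 = 0.4961 = 49.61%

F_rel = 50%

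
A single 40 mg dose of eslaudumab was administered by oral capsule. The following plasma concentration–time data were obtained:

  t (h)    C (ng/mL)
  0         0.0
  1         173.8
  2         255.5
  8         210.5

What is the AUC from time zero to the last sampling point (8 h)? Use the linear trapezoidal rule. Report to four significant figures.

AUC = 1700 ng/mL·h

Trapezoidal AUC_0→8:
  [0→1]: (0.0+173.8)/2 × 1 = 86.9
  [1→2]: (173.8+255.5)/2 × 1 = 214.65
  [2→8]: (255.5+210.5)/2 × 6 = 1398.0
  Sum = 1699.55 ng/mL·h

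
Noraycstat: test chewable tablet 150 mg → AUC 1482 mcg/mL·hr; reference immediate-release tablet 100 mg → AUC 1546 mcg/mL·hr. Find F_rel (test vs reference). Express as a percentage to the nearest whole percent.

F_rel = (AUC_test/D_test) / (AUC_ref/D_ref)
      = (1482/150) / (1546/100)
      = 9.88 / 15.46 = 0.6391 = 63.91%

F_rel = 64%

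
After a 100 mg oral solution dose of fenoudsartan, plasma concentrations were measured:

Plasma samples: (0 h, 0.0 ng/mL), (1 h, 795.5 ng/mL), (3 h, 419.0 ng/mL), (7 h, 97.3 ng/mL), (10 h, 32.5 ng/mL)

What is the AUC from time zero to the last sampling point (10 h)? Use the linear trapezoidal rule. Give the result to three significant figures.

Trapezoidal AUC_0→10:
  [0→1]: (0.0+795.5)/2 × 1 = 397.75
  [1→3]: (795.5+419.0)/2 × 2 = 1214.5
  [3→7]: (419.0+97.3)/2 × 4 = 1032.6
  [7→10]: (97.3+32.5)/2 × 3 = 194.7
  Sum = 2839.55 ng/mL·h

AUC = 2840 ng/mL·h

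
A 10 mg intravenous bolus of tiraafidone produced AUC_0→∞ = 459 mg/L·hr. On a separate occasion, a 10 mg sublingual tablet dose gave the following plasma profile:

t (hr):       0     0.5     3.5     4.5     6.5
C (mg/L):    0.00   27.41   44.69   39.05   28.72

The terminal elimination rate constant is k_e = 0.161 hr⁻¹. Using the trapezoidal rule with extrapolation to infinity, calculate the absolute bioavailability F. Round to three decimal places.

F = 0.878

Trapezoidal AUC_0→6.5 (sublingual tablet):
  [0→0.5]: (0.00+27.41)/2 × 0.5 = 6.8525
  [0.5→3.5]: (27.41+44.69)/2 × 3 = 108.15
  [3.5→4.5]: (44.69+39.05)/2 × 1 = 41.87
  [4.5→6.5]: (39.05+28.72)/2 × 2 = 67.77
  Sum = 224.6425 mg/L·hr
Tail: C_last/k_e = 28.72/0.161 = 178.385
AUC_0→∞ (sublingual tablet) = 224.6425 + 178.385 = 403.0275 mg/L·hr
F = (AUC_ev/D_ev)/(AUC_iv/D_iv) = (403.0275/10)/(459/10) = 40.30275/45.9 = 0.8781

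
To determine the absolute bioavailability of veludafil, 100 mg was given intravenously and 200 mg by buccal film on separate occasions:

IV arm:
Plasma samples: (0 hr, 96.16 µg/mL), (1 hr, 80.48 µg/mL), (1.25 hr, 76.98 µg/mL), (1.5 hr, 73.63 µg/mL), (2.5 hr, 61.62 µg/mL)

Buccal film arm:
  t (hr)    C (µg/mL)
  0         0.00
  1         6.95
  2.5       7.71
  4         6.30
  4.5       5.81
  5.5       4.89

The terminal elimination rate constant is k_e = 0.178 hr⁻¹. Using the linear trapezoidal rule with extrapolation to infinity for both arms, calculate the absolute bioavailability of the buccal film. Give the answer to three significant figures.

F = 0.0563

Trapezoidal AUC_0→2.5 (IV):
  [0→1]: (96.16+80.48)/2 × 1 = 88.32
  [1→1.25]: (80.48+76.98)/2 × 0.25 = 19.6825
  [1.25→1.5]: (76.98+73.63)/2 × 0.25 = 18.82625
  [1.5→2.5]: (73.63+61.62)/2 × 1 = 67.625
  Sum = 194.45375 µg/mL·hr
IV tail: 61.62/0.178 = 346.180; AUC_iv,0→∞ = 194.45375 + 346.180 = 540.63375 µg/mL·hr
Trapezoidal AUC_0→5.5 (buccal film):
  [0→1]: (0.00+6.95)/2 × 1 = 3.475
  [1→2.5]: (6.95+7.71)/2 × 1.5 = 10.995
  [2.5→4]: (7.71+6.30)/2 × 1.5 = 10.5075
  [4→4.5]: (6.30+5.81)/2 × 0.5 = 3.0275
  [4.5→5.5]: (5.81+4.89)/2 × 1 = 5.35
  Sum = 33.355 µg/mL·hr
buccal film tail: 4.89/0.178 = 27.472; AUC_ev,0→∞ = 33.355 + 27.472 = 60.827 µg/mL·hr
F = (AUC_ev/D_ev)/(AUC_iv/D_iv) = (60.827/200)/(540.63375/100) = 0.304135/5.4063375 = 0.0563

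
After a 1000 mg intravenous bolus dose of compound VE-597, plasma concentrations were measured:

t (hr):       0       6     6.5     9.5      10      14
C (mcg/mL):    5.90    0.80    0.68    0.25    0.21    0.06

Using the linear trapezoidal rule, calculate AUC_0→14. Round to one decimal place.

Trapezoidal AUC_0→14:
  [0→6]: (5.90+0.80)/2 × 6 = 20.1
  [6→6.5]: (0.80+0.68)/2 × 0.5 = 0.37
  [6.5→9.5]: (0.68+0.25)/2 × 3 = 1.395
  [9.5→10]: (0.25+0.21)/2 × 0.5 = 0.115
  [10→14]: (0.21+0.06)/2 × 4 = 0.54
  Sum = 22.52 mcg/mL·hr

AUC = 22.5 mcg/mL·hr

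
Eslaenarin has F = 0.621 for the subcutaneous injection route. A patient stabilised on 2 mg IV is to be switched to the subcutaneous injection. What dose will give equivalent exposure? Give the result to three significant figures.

D_subcutaneous = 3.22 mg

For equal systemic exposure: F × D_ev = D_iv
D_ev = D_iv / F = 2 / 0.621 = 3.22061 mg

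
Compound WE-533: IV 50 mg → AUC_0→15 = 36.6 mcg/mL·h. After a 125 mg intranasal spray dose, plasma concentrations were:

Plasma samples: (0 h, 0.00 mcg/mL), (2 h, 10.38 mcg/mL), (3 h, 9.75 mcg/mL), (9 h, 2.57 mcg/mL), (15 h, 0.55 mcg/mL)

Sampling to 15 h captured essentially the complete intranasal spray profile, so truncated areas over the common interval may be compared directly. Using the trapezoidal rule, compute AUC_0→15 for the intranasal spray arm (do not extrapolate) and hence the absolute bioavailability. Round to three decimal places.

F = 0.730

Trapezoidal AUC_0→15 (intranasal spray):
  [0→2]: (0.00+10.38)/2 × 2 = 10.38
  [2→3]: (10.38+9.75)/2 × 1 = 10.065
  [3→9]: (9.75+2.57)/2 × 6 = 36.96
  [9→15]: (2.57+0.55)/2 × 6 = 9.36
  Sum = 66.765 mcg/mL·h
F = (AUC_ev/D_ev)/(AUC_iv/D_iv) = (66.765/125)/(36.6/50) = 0.53412/0.732 = 0.7297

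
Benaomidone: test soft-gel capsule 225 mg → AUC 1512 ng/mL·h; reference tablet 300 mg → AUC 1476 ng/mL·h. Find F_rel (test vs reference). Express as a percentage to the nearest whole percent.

F_rel = (AUC_test/D_test) / (AUC_ref/D_ref)
      = (1512/225) / (1476/300)
      = 6.72 / 4.92 = 1.3659 = 136.59%

F_rel = 137%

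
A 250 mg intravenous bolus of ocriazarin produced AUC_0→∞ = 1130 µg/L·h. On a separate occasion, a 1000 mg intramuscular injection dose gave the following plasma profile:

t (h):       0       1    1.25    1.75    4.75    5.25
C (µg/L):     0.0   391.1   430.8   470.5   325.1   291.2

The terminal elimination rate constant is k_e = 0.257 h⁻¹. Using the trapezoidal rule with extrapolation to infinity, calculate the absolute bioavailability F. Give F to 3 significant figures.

F = 0.665

Trapezoidal AUC_0→5.25 (intramuscular injection):
  [0→1]: (0.0+391.1)/2 × 1 = 195.55
  [1→1.25]: (391.1+430.8)/2 × 0.25 = 102.7375
  [1.25→1.75]: (430.8+470.5)/2 × 0.5 = 225.325
  [1.75→4.75]: (470.5+325.1)/2 × 3 = 1193.4
  [4.75→5.25]: (325.1+291.2)/2 × 0.5 = 154.075
  Sum = 1871.0875 µg/L·h
Tail: C_last/k_e = 291.2/0.257 = 1133.074
AUC_0→∞ (intramuscular injection) = 1871.0875 + 1133.074 = 3004.1615 µg/L·h
F = (AUC_ev/D_ev)/(AUC_iv/D_iv) = (3004.1615/1000)/(1130/250) = 3.0041615/4.52 = 0.6646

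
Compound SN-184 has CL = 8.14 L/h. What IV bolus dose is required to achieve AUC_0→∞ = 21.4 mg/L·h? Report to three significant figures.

Dose_iv = CL × AUC_0→∞
     = 8.14 × 21.4 = 174.196 mg

Dose = 174 mg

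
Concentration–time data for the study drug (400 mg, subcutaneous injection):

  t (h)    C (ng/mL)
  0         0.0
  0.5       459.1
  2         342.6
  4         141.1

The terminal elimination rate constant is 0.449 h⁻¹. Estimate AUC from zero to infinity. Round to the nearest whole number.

Trapezoidal AUC_0→4:
  [0→0.5]: (0.0+459.1)/2 × 0.5 = 114.775
  [0.5→2]: (459.1+342.6)/2 × 1.5 = 601.275
  [2→4]: (342.6+141.1)/2 × 2 = 483.7
  Sum = 1199.75 ng/mL·h
Extrapolated tail: C_last / k_e = 141.1 / 0.449 = 314.254
AUC_0→∞ = 1199.75 + 314.254 = 1514.004 ng/mL·h

AUC = 1514 ng/mL·h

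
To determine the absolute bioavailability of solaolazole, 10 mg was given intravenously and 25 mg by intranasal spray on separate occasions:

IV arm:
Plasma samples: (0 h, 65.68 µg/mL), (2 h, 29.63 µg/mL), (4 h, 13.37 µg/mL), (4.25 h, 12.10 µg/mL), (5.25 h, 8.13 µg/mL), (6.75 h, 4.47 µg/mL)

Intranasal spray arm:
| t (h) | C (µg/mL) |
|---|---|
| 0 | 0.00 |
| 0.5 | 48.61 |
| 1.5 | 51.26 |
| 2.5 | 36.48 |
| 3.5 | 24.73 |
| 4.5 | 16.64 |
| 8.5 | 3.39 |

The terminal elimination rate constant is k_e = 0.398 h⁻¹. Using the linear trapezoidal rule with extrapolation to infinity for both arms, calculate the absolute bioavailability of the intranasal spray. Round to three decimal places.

F = 0.478

Trapezoidal AUC_0→6.75 (IV):
  [0→2]: (65.68+29.63)/2 × 2 = 95.31
  [2→4]: (29.63+13.37)/2 × 2 = 43.0
  [4→4.25]: (13.37+12.10)/2 × 0.25 = 3.18375
  [4.25→5.25]: (12.10+8.13)/2 × 1 = 10.115
  [5.25→6.75]: (8.13+4.47)/2 × 1.5 = 9.45
  Sum = 161.05875 µg/mL·h
IV tail: 4.47/0.398 = 11.231; AUC_iv,0→∞ = 161.05875 + 11.231 = 172.28975 µg/mL·h
Trapezoidal AUC_0→8.5 (intranasal spray):
  [0→0.5]: (0.00+48.61)/2 × 0.5 = 12.1525
  [0.5→1.5]: (48.61+51.26)/2 × 1 = 49.935
  [1.5→2.5]: (51.26+36.48)/2 × 1 = 43.87
  [2.5→3.5]: (36.48+24.73)/2 × 1 = 30.605
  [3.5→4.5]: (24.73+16.64)/2 × 1 = 20.685
  [4.5→8.5]: (16.64+3.39)/2 × 4 = 40.06
  Sum = 197.3075 µg/mL·h
intranasal spray tail: 3.39/0.398 = 8.518; AUC_ev,0→∞ = 197.3075 + 8.518 = 205.8255 µg/mL·h
F = (AUC_ev/D_ev)/(AUC_iv/D_iv) = (205.8255/25)/(172.28975/10) = 8.23302/17.228975 = 0.4779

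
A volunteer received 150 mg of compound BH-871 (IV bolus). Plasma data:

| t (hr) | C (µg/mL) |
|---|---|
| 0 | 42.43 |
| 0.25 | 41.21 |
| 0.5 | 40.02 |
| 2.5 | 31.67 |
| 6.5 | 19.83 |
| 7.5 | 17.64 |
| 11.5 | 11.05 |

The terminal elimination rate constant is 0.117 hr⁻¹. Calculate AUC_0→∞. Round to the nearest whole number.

AUC = 366 µg/mL·hr

Trapezoidal AUC_0→11.5:
  [0→0.25]: (42.43+41.21)/2 × 0.25 = 10.455
  [0.25→0.5]: (41.21+40.02)/2 × 0.25 = 10.15375
  [0.5→2.5]: (40.02+31.67)/2 × 2 = 71.69
  [2.5→6.5]: (31.67+19.83)/2 × 4 = 103.0
  [6.5→7.5]: (19.83+17.64)/2 × 1 = 18.735
  [7.5→11.5]: (17.64+11.05)/2 × 4 = 57.38
  Sum = 271.41375 µg/mL·hr
Extrapolated tail: C_last / k_e = 11.05 / 0.117 = 94.444
AUC_0→∞ = 271.41375 + 94.444 = 365.85775 µg/mL·hr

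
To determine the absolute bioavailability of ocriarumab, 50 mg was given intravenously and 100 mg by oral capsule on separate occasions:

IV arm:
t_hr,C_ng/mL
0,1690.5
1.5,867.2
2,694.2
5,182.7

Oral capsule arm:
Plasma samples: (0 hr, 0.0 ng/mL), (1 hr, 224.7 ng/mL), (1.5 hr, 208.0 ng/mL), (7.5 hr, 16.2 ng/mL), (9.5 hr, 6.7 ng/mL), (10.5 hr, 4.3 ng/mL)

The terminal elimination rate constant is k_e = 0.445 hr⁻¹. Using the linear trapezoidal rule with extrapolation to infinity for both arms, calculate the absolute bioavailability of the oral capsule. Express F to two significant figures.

F = 0.12

Trapezoidal AUC_0→5 (IV):
  [0→1.5]: (1690.5+867.2)/2 × 1.5 = 1918.275
  [1.5→2]: (867.2+694.2)/2 × 0.5 = 390.35
  [2→5]: (694.2+182.7)/2 × 3 = 1315.35
  Sum = 3623.975 ng/mL·hr
IV tail: 182.7/0.445 = 410.562; AUC_iv,0→∞ = 3623.975 + 410.562 = 4034.537 ng/mL·hr
Trapezoidal AUC_0→10.5 (oral capsule):
  [0→1]: (0.0+224.7)/2 × 1 = 112.35
  [1→1.5]: (224.7+208.0)/2 × 0.5 = 108.175
  [1.5→7.5]: (208.0+16.2)/2 × 6 = 672.6
  [7.5→9.5]: (16.2+6.7)/2 × 2 = 22.9
  [9.5→10.5]: (6.7+4.3)/2 × 1 = 5.5
  Sum = 921.525 ng/mL·hr
oral capsule tail: 4.3/0.445 = 9.663; AUC_ev,0→∞ = 921.525 + 9.663 = 931.188 ng/mL·hr
F = (AUC_ev/D_ev)/(AUC_iv/D_iv) = (931.188/100)/(4034.537/50) = 9.31188/80.69074 = 0.1154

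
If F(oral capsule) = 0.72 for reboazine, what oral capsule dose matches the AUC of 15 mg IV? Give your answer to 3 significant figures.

For equal systemic exposure: F × D_ev = D_iv
D_ev = D_iv / F = 15 / 0.72 = 20.8333 mg

D_oral = 20.8 mg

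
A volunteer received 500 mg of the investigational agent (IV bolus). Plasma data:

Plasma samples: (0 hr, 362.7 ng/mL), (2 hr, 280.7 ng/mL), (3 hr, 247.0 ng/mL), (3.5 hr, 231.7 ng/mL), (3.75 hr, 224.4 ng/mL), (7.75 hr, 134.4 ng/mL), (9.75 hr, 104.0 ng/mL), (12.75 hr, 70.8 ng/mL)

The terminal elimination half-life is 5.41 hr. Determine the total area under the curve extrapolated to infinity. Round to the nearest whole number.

AUC = 2855 ng/mL·hr

Trapezoidal AUC_0→12.75:
  [0→2]: (362.7+280.7)/2 × 2 = 643.4
  [2→3]: (280.7+247.0)/2 × 1 = 263.85
  [3→3.5]: (247.0+231.7)/2 × 0.5 = 119.675
  [3.5→3.75]: (231.7+224.4)/2 × 0.25 = 57.0125
  [3.75→7.75]: (224.4+134.4)/2 × 4 = 717.6
  [7.75→9.75]: (134.4+104.0)/2 × 2 = 238.4
  [9.75→12.75]: (104.0+70.8)/2 × 3 = 262.2
  Sum = 2302.1375 ng/mL·hr
k_e = ln2 / t½ = 0.693147 / 5.41 = 0.1281 hr^-1
Extrapolated tail: C_last / k_e = 70.8 / 0.1281 = 552.693
AUC_0→∞ = 2302.1375 + 552.693 = 2854.8305 ng/mL·hr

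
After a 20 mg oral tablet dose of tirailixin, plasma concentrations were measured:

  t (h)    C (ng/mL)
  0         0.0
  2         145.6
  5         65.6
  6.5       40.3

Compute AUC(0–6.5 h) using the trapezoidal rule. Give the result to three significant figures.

Trapezoidal AUC_0→6.5:
  [0→2]: (0.0+145.6)/2 × 2 = 145.6
  [2→5]: (145.6+65.6)/2 × 3 = 316.8
  [5→6.5]: (65.6+40.3)/2 × 1.5 = 79.425
  Sum = 541.825 ng/mL·h

AUC = 542 ng/mL·h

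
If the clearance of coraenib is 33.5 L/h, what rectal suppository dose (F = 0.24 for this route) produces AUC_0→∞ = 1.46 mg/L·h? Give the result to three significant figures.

Dose = CL × AUC_0→∞ / F
     = 33.5 × 1.46 / 0.24 = 203.792 mg

Dose = 204 mg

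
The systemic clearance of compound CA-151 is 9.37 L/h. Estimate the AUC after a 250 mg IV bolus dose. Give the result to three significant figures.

AUC = 26.7 mg/L·h

AUC_0→∞ = Dose_iv / CL
        = 250 / 9.37 = 26.6809 mg/L·h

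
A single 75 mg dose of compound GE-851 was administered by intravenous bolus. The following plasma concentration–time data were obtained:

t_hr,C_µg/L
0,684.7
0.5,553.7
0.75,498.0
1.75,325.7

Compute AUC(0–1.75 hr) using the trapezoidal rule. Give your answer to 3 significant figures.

AUC = 853 µg/L·hr

Trapezoidal AUC_0→1.75:
  [0→0.5]: (684.7+553.7)/2 × 0.5 = 309.6
  [0.5→0.75]: (553.7+498.0)/2 × 0.25 = 131.4625
  [0.75→1.75]: (498.0+325.7)/2 × 1 = 411.85
  Sum = 852.9125 µg/L·hr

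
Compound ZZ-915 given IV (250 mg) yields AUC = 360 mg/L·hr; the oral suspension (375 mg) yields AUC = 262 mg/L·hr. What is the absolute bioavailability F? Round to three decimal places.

F = 0.485

F = (AUC_ev / D_ev) / (AUC_iv / D_iv)
  = (262/375) / (360/250)
  = 0.698667 / 1.44 = 0.4852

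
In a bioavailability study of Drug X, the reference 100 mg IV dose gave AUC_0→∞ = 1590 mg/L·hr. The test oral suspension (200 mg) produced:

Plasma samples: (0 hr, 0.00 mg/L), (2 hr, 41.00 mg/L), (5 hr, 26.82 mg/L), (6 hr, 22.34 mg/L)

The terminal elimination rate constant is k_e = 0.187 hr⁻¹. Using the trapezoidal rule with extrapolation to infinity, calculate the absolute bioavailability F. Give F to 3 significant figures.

Trapezoidal AUC_0→6 (oral suspension):
  [0→2]: (0.00+41.00)/2 × 2 = 41.0
  [2→5]: (41.00+26.82)/2 × 3 = 101.73
  [5→6]: (26.82+22.34)/2 × 1 = 24.58
  Sum = 167.31 mg/L·hr
Tail: C_last/k_e = 22.34/0.187 = 119.465
AUC_0→∞ (oral suspension) = 167.31 + 119.465 = 286.775 mg/L·hr
F = (AUC_ev/D_ev)/(AUC_iv/D_iv) = (286.775/200)/(1590/100) = 1.433875/15.9 = 0.0902

F = 0.0902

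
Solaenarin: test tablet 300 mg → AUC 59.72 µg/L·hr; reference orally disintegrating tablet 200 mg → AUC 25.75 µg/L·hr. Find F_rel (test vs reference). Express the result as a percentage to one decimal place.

F_rel = (AUC_test/D_test) / (AUC_ref/D_ref)
      = (59.72/300) / (25.75/200)
      = 0.199067 / 0.12875 = 1.5462 = 154.62%

F_rel = 154.6%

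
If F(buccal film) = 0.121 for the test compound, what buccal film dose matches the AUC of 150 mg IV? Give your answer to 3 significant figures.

D_buccal = 1240 mg

For equal systemic exposure: F × D_ev = D_iv
D_ev = D_iv / F = 150 / 0.121 = 1239.67 mg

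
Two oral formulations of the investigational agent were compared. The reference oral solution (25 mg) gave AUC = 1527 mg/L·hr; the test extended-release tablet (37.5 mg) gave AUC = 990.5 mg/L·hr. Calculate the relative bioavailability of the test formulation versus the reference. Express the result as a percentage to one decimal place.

F_rel = 43.2%

F_rel = (AUC_test/D_test) / (AUC_ref/D_ref)
      = (990.5/37.5) / (1527/25)
      = 26.4133 / 61.08 = 0.4324 = 43.24%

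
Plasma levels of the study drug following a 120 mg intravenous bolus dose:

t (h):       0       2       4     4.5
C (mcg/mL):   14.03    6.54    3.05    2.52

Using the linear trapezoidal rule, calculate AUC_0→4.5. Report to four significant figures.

AUC = 31.55 mcg/mL·h

Trapezoidal AUC_0→4.5:
  [0→2]: (14.03+6.54)/2 × 2 = 20.57
  [2→4]: (6.54+3.05)/2 × 2 = 9.59
  [4→4.5]: (3.05+2.52)/2 × 0.5 = 1.3925
  Sum = 31.5525 mcg/mL·h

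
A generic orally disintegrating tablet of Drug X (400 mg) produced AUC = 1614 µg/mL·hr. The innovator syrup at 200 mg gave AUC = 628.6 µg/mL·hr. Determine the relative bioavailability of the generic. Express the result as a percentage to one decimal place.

F_rel = (AUC_test/D_test) / (AUC_ref/D_ref)
      = (1614/400) / (628.6/200)
      = 4.035 / 3.143 = 1.2838 = 128.38%

F_rel = 128.4%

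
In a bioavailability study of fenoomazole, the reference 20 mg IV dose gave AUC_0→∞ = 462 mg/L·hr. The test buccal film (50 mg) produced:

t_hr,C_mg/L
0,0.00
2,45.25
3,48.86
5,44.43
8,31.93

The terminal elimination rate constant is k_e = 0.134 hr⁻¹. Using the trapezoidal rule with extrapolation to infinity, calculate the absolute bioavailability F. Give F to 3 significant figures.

Trapezoidal AUC_0→8 (buccal film):
  [0→2]: (0.00+45.25)/2 × 2 = 45.25
  [2→3]: (45.25+48.86)/2 × 1 = 47.055
  [3→5]: (48.86+44.43)/2 × 2 = 93.29
  [5→8]: (44.43+31.93)/2 × 3 = 114.54
  Sum = 300.135 mg/L·hr
Tail: C_last/k_e = 31.93/0.134 = 238.284
AUC_0→∞ (buccal film) = 300.135 + 238.284 = 538.419 mg/L·hr
F = (AUC_ev/D_ev)/(AUC_iv/D_iv) = (538.419/50)/(462/20) = 10.76838/23.1 = 0.4662

F = 0.466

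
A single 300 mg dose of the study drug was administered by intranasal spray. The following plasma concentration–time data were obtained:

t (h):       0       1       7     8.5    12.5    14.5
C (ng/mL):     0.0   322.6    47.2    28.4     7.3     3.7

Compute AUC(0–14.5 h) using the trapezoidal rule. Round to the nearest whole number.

AUC = 1410 ng/mL·h

Trapezoidal AUC_0→14.5:
  [0→1]: (0.0+322.6)/2 × 1 = 161.3
  [1→7]: (322.6+47.2)/2 × 6 = 1109.4
  [7→8.5]: (47.2+28.4)/2 × 1.5 = 56.7
  [8.5→12.5]: (28.4+7.3)/2 × 4 = 71.4
  [12.5→14.5]: (7.3+3.7)/2 × 2 = 11.0
  Sum = 1409.8 ng/mL·h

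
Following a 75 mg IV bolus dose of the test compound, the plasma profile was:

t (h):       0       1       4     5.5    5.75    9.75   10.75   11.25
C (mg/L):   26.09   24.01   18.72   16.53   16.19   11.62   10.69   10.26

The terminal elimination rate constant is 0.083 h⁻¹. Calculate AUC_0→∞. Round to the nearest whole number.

AUC = 315 mg/L·h

Trapezoidal AUC_0→11.25:
  [0→1]: (26.09+24.01)/2 × 1 = 25.05
  [1→4]: (24.01+18.72)/2 × 3 = 64.095
  [4→5.5]: (18.72+16.53)/2 × 1.5 = 26.4375
  [5.5→5.75]: (16.53+16.19)/2 × 0.25 = 4.09
  [5.75→9.75]: (16.19+11.62)/2 × 4 = 55.62
  [9.75→10.75]: (11.62+10.69)/2 × 1 = 11.155
  [10.75→11.25]: (10.69+10.26)/2 × 0.5 = 5.2375
  Sum = 191.685 mg/L·h
Extrapolated tail: C_last / k_e = 10.26 / 0.083 = 123.614
AUC_0→∞ = 191.685 + 123.614 = 315.299 mg/L·h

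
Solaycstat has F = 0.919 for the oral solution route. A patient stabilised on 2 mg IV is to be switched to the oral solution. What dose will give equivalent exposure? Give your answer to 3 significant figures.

D_oral = 2.18 mg

For equal systemic exposure: F × D_ev = D_iv
D_ev = D_iv / F = 2 / 0.919 = 2.17628 mg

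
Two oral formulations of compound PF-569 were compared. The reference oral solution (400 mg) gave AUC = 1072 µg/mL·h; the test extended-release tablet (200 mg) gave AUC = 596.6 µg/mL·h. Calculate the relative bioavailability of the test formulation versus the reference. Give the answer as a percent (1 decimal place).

F_rel = 111.3%

F_rel = (AUC_test/D_test) / (AUC_ref/D_ref)
      = (596.6/200) / (1072/400)
      = 2.983 / 2.68 = 1.1131 = 111.31%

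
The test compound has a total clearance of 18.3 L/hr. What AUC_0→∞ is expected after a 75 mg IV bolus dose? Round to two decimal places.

AUC_0→∞ = Dose_iv / CL
        = 75 / 18.3 = 4.09836 mg/L·hr

AUC = 4.10 mg/L·hr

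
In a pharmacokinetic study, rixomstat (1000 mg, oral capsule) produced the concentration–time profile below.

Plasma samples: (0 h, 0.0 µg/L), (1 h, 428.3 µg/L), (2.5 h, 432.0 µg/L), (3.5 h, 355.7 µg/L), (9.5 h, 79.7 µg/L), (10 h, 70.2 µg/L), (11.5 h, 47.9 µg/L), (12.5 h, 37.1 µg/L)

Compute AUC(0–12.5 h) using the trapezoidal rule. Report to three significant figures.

Trapezoidal AUC_0→12.5:
  [0→1]: (0.0+428.3)/2 × 1 = 214.15
  [1→2.5]: (428.3+432.0)/2 × 1.5 = 645.225
  [2.5→3.5]: (432.0+355.7)/2 × 1 = 393.85
  [3.5→9.5]: (355.7+79.7)/2 × 6 = 1306.2
  [9.5→10]: (79.7+70.2)/2 × 0.5 = 37.475
  [10→11.5]: (70.2+47.9)/2 × 1.5 = 88.575
  [11.5→12.5]: (47.9+37.1)/2 × 1 = 42.5
  Sum = 2727.975 µg/L·h

AUC = 2730 µg/L·h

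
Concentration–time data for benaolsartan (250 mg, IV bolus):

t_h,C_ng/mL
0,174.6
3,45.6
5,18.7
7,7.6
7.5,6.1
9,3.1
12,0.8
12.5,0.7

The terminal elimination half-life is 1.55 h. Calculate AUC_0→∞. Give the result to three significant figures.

Trapezoidal AUC_0→12.5:
  [0→3]: (174.6+45.6)/2 × 3 = 330.3
  [3→5]: (45.6+18.7)/2 × 2 = 64.3
  [5→7]: (18.7+7.6)/2 × 2 = 26.3
  [7→7.5]: (7.6+6.1)/2 × 0.5 = 3.425
  [7.5→9]: (6.1+3.1)/2 × 1.5 = 6.9
  [9→12]: (3.1+0.8)/2 × 3 = 5.85
  [12→12.5]: (0.8+0.7)/2 × 0.5 = 0.375
  Sum = 437.45 ng/mL·h
k_e = ln2 / t½ = 0.693147 / 1.55 = 0.4472 h^-1
Extrapolated tail: C_last / k_e = 0.7 / 0.4472 = 1.565
AUC_0→∞ = 437.45 + 1.565 = 439.015 ng/mL·h

AUC = 439 ng/mL·h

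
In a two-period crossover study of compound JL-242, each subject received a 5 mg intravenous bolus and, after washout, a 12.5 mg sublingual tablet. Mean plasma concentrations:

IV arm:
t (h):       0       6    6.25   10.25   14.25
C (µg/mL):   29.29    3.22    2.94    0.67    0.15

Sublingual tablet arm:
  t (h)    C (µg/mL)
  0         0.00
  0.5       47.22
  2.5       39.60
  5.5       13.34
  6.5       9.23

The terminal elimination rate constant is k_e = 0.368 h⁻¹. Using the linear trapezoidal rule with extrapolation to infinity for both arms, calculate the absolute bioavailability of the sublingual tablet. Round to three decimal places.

F = 0.797

Trapezoidal AUC_0→14.25 (IV):
  [0→6]: (29.29+3.22)/2 × 6 = 97.53
  [6→6.25]: (3.22+2.94)/2 × 0.25 = 0.77
  [6.25→10.25]: (2.94+0.67)/2 × 4 = 7.22
  [10.25→14.25]: (0.67+0.15)/2 × 4 = 1.64
  Sum = 107.16 µg/mL·h
IV tail: 0.15/0.368 = 0.408; AUC_iv,0→∞ = 107.16 + 0.408 = 107.568 µg/mL·h
Trapezoidal AUC_0→6.5 (sublingual tablet):
  [0→0.5]: (0.00+47.22)/2 × 0.5 = 11.805
  [0.5→2.5]: (47.22+39.60)/2 × 2 = 86.82
  [2.5→5.5]: (39.60+13.34)/2 × 3 = 79.41
  [5.5→6.5]: (13.34+9.23)/2 × 1 = 11.285
  Sum = 189.32 µg/mL·h
sublingual tablet tail: 9.23/0.368 = 25.082; AUC_ev,0→∞ = 189.32 + 25.082 = 214.402 µg/mL·h
F = (AUC_ev/D_ev)/(AUC_iv/D_iv) = (214.402/12.5)/(107.568/5) = 17.15216/21.5136 = 0.7973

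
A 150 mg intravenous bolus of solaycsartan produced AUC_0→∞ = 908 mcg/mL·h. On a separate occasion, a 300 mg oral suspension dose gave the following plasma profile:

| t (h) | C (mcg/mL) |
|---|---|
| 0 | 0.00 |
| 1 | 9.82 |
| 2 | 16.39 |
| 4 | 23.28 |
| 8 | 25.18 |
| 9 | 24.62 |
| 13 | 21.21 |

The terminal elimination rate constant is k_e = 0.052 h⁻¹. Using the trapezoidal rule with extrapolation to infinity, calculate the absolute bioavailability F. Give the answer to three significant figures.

Trapezoidal AUC_0→13 (oral suspension):
  [0→1]: (0.00+9.82)/2 × 1 = 4.91
  [1→2]: (9.82+16.39)/2 × 1 = 13.105
  [2→4]: (16.39+23.28)/2 × 2 = 39.67
  [4→8]: (23.28+25.18)/2 × 4 = 96.92
  [8→9]: (25.18+24.62)/2 × 1 = 24.9
  [9→13]: (24.62+21.21)/2 × 4 = 91.66
  Sum = 271.165 mcg/mL·h
Tail: C_last/k_e = 21.21/0.052 = 407.885
AUC_0→∞ (oral suspension) = 271.165 + 407.885 = 679.05 mcg/mL·h
F = (AUC_ev/D_ev)/(AUC_iv/D_iv) = (679.05/300)/(908/150) = 2.2635/6.05333 = 0.3739

F = 0.374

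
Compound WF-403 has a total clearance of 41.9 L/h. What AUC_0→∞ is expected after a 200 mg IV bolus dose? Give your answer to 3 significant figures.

AUC_0→∞ = Dose_iv / CL
        = 200 / 41.9 = 4.77327 mg/L·h

AUC = 4.77 mg/L·h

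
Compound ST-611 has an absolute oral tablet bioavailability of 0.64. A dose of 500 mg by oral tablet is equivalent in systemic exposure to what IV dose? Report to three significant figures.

D_iv = 320 mg

Systemic exposure from an extravascular dose = F × D_ev, so the equivalent IV dose is F × D_ev.
D_iv = F × D_ev = 0.64 × 500 = 320 mg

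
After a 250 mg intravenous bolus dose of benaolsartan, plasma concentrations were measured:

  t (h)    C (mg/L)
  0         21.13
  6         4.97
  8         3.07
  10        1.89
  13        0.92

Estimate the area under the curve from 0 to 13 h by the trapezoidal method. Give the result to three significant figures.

AUC = 95.5 mg/L·h

Trapezoidal AUC_0→13:
  [0→6]: (21.13+4.97)/2 × 6 = 78.3
  [6→8]: (4.97+3.07)/2 × 2 = 8.04
  [8→10]: (3.07+1.89)/2 × 2 = 4.96
  [10→13]: (1.89+0.92)/2 × 3 = 4.215
  Sum = 95.515 mg/L·h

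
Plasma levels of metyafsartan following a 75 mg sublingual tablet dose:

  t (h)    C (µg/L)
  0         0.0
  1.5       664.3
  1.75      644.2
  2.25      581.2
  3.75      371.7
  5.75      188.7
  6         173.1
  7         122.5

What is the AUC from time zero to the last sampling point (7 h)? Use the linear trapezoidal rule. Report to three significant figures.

AUC = 2440 µg/L·h

Trapezoidal AUC_0→7:
  [0→1.5]: (0.0+664.3)/2 × 1.5 = 498.225
  [1.5→1.75]: (664.3+644.2)/2 × 0.25 = 163.5625
  [1.75→2.25]: (644.2+581.2)/2 × 0.5 = 306.35
  [2.25→3.75]: (581.2+371.7)/2 × 1.5 = 714.675
  [3.75→5.75]: (371.7+188.7)/2 × 2 = 560.4
  [5.75→6]: (188.7+173.1)/2 × 0.25 = 45.225
  [6→7]: (173.1+122.5)/2 × 1 = 147.8
  Sum = 2436.2375 µg/L·h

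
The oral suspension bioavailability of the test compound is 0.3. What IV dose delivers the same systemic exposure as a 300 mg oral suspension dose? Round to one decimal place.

D_iv = 90.0 mg

Systemic exposure from an extravascular dose = F × D_ev, so the equivalent IV dose is F × D_ev.
D_iv = F × D_ev = 0.3 × 300 = 90 mg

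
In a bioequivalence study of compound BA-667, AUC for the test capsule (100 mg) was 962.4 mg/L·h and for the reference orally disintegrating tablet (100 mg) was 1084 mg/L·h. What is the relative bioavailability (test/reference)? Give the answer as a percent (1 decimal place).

F_rel = 88.8%

F_rel = (AUC_test/D_test) / (AUC_ref/D_ref)
      = (962.4/100) / (1084/100)
      = 9.624 / 10.84 = 0.8878 = 88.78%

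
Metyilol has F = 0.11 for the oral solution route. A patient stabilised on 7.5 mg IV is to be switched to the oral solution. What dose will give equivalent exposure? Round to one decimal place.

For equal systemic exposure: F × D_ev = D_iv
D_ev = D_iv / F = 7.5 / 0.11 = 68.1818 mg

D_oral = 68.2 mg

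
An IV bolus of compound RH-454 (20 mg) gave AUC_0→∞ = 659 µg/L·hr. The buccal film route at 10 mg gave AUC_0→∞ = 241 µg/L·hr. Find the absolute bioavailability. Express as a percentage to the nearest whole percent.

F = 73%

F = (AUC_ev / D_ev) / (AUC_iv / D_iv)
  = (241/10) / (659/20)
  = 24.1 / 32.95 = 0.7314
  = 73.14%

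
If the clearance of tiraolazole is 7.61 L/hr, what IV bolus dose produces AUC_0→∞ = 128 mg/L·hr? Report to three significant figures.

Dose = 974 mg

Dose_iv = CL × AUC_0→∞
     = 7.61 × 128 = 974.08 mg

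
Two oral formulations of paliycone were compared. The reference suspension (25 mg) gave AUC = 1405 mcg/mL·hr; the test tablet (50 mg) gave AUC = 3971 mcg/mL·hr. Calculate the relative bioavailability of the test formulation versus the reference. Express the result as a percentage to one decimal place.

F_rel = 141.3%

F_rel = (AUC_test/D_test) / (AUC_ref/D_ref)
      = (3971/50) / (1405/25)
      = 79.42 / 56.2 = 1.4132 = 141.32%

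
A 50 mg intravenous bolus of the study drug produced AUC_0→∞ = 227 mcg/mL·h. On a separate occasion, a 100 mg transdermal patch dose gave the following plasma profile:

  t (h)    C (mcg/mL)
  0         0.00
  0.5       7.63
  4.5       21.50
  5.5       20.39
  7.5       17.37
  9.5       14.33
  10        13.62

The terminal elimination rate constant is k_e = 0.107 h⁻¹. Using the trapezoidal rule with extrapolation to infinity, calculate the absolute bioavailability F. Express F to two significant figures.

Trapezoidal AUC_0→10 (transdermal patch):
  [0→0.5]: (0.00+7.63)/2 × 0.5 = 1.9075
  [0.5→4.5]: (7.63+21.50)/2 × 4 = 58.26
  [4.5→5.5]: (21.50+20.39)/2 × 1 = 20.945
  [5.5→7.5]: (20.39+17.37)/2 × 2 = 37.76
  [7.5→9.5]: (17.37+14.33)/2 × 2 = 31.7
  [9.5→10]: (14.33+13.62)/2 × 0.5 = 6.9875
  Sum = 157.56 mcg/mL·h
Tail: C_last/k_e = 13.62/0.107 = 127.290
AUC_0→∞ (transdermal patch) = 157.56 + 127.290 = 284.85 mcg/mL·h
F = (AUC_ev/D_ev)/(AUC_iv/D_iv) = (284.85/100)/(227/50) = 2.8485/4.54 = 0.6274

F = 0.63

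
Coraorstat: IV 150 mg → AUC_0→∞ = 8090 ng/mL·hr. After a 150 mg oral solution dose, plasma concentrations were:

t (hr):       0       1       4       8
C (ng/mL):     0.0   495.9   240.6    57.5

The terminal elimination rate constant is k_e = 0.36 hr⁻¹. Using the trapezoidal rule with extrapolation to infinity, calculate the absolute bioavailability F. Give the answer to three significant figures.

Trapezoidal AUC_0→8 (oral solution):
  [0→1]: (0.0+495.9)/2 × 1 = 247.95
  [1→4]: (495.9+240.6)/2 × 3 = 1104.75
  [4→8]: (240.6+57.5)/2 × 4 = 596.2
  Sum = 1948.9 ng/mL·hr
Tail: C_last/k_e = 57.5/0.36 = 159.722
AUC_0→∞ (oral solution) = 1948.9 + 159.722 = 2108.622 ng/mL·hr
F = (AUC_ev/D_ev)/(AUC_iv/D_iv) = (2108.622/150)/(8090/150) = 14.05748/53.9333 = 0.2606

F = 0.261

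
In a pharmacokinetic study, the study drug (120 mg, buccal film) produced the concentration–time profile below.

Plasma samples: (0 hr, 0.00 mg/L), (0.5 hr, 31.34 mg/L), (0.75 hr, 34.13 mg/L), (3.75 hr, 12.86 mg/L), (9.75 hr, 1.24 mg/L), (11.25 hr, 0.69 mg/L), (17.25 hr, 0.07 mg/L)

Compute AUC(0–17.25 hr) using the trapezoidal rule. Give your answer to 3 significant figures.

AUC = 133 mg/L·hr

Trapezoidal AUC_0→17.25:
  [0→0.5]: (0.00+31.34)/2 × 0.5 = 7.835
  [0.5→0.75]: (31.34+34.13)/2 × 0.25 = 8.18375
  [0.75→3.75]: (34.13+12.86)/2 × 3 = 70.485
  [3.75→9.75]: (12.86+1.24)/2 × 6 = 42.3
  [9.75→11.25]: (1.24+0.69)/2 × 1.5 = 1.4475
  [11.25→17.25]: (0.69+0.07)/2 × 6 = 2.28
  Sum = 132.53125 mg/L·hr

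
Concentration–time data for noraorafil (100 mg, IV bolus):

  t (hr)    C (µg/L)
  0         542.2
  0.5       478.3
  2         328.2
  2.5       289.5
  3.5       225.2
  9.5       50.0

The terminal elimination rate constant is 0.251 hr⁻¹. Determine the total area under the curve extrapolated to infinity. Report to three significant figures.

AUC = 2300 µg/L·hr

Trapezoidal AUC_0→9.5:
  [0→0.5]: (542.2+478.3)/2 × 0.5 = 255.125
  [0.5→2]: (478.3+328.2)/2 × 1.5 = 604.875
  [2→2.5]: (328.2+289.5)/2 × 0.5 = 154.425
  [2.5→3.5]: (289.5+225.2)/2 × 1 = 257.35
  [3.5→9.5]: (225.2+50.0)/2 × 6 = 825.6
  Sum = 2097.375 µg/L·hr
Extrapolated tail: C_last / k_e = 50.0 / 0.251 = 199.203
AUC_0→∞ = 2097.375 + 199.203 = 2296.578 µg/L·hr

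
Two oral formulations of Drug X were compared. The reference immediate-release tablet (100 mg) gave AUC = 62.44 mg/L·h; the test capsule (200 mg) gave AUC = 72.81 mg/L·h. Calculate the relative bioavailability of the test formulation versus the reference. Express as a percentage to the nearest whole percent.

F_rel = (AUC_test/D_test) / (AUC_ref/D_ref)
      = (72.81/200) / (62.44/100)
      = 0.36405 / 0.6244 = 0.5830 = 58.30%

F_rel = 58%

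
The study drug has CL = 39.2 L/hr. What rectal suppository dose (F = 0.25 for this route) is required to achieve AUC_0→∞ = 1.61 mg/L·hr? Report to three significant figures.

Dose = 252 mg

Dose = CL × AUC_0→∞ / F
     = 39.2 × 1.61 / 0.25 = 252.448 mg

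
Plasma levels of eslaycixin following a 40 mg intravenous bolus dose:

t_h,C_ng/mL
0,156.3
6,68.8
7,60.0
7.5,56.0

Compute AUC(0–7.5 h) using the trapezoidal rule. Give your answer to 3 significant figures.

AUC = 769 ng/mL·h

Trapezoidal AUC_0→7.5:
  [0→6]: (156.3+68.8)/2 × 6 = 675.3
  [6→7]: (68.8+60.0)/2 × 1 = 64.4
  [7→7.5]: (60.0+56.0)/2 × 0.5 = 29.0
  Sum = 768.7 ng/mL·h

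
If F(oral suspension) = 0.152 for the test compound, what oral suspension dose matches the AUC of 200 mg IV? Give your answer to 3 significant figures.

For equal systemic exposure: F × D_ev = D_iv
D_ev = D_iv / F = 200 / 0.152 = 1315.79 mg

D_oral = 1320 mg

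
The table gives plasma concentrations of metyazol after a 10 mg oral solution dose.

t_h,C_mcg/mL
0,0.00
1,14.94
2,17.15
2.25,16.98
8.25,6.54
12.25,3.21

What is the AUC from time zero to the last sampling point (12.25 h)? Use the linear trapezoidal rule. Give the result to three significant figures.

AUC = 118 mcg/mL·h

Trapezoidal AUC_0→12.25:
  [0→1]: (0.00+14.94)/2 × 1 = 7.47
  [1→2]: (14.94+17.15)/2 × 1 = 16.045
  [2→2.25]: (17.15+16.98)/2 × 0.25 = 4.26625
  [2.25→8.25]: (16.98+6.54)/2 × 6 = 70.56
  [8.25→12.25]: (6.54+3.21)/2 × 4 = 19.5
  Sum = 117.84125 mcg/mL·h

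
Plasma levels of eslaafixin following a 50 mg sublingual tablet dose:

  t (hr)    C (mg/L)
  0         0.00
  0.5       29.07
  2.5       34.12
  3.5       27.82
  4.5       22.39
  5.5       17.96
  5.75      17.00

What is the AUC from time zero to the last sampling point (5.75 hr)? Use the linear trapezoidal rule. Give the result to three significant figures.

AUC = 151 mg/L·hr

Trapezoidal AUC_0→5.75:
  [0→0.5]: (0.00+29.07)/2 × 0.5 = 7.2675
  [0.5→2.5]: (29.07+34.12)/2 × 2 = 63.19
  [2.5→3.5]: (34.12+27.82)/2 × 1 = 30.97
  [3.5→4.5]: (27.82+22.39)/2 × 1 = 25.105
  [4.5→5.5]: (22.39+17.96)/2 × 1 = 20.175
  [5.5→5.75]: (17.96+17.00)/2 × 0.25 = 4.37
  Sum = 151.0775 mg/L·hr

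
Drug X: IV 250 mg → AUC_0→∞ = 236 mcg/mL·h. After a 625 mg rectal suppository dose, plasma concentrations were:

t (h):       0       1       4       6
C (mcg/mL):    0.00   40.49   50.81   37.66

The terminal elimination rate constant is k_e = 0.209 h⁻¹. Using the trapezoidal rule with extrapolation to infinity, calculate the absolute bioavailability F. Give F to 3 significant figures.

Trapezoidal AUC_0→6 (rectal suppository):
  [0→1]: (0.00+40.49)/2 × 1 = 20.245
  [1→4]: (40.49+50.81)/2 × 3 = 136.95
  [4→6]: (50.81+37.66)/2 × 2 = 88.47
  Sum = 245.665 mcg/mL·h
Tail: C_last/k_e = 37.66/0.209 = 180.191
AUC_0→∞ (rectal suppository) = 245.665 + 180.191 = 425.856 mcg/mL·h
F = (AUC_ev/D_ev)/(AUC_iv/D_iv) = (425.856/625)/(236/250) = 0.6813696/0.944 = 0.7218

F = 0.722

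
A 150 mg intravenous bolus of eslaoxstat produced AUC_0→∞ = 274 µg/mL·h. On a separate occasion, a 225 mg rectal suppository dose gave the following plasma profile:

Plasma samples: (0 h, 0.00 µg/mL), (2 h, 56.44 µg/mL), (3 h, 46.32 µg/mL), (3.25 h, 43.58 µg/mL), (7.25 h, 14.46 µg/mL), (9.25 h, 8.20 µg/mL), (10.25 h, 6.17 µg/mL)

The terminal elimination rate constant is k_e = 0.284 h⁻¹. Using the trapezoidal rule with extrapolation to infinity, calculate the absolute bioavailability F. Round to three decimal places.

Trapezoidal AUC_0→10.25 (rectal suppository):
  [0→2]: (0.00+56.44)/2 × 2 = 56.44
  [2→3]: (56.44+46.32)/2 × 1 = 51.38
  [3→3.25]: (46.32+43.58)/2 × 0.25 = 11.2375
  [3.25→7.25]: (43.58+14.46)/2 × 4 = 116.08
  [7.25→9.25]: (14.46+8.20)/2 × 2 = 22.66
  [9.25→10.25]: (8.20+6.17)/2 × 1 = 7.185
  Sum = 264.9825 µg/mL·h
Tail: C_last/k_e = 6.17/0.284 = 21.725
AUC_0→∞ (rectal suppository) = 264.9825 + 21.725 = 286.7075 µg/mL·h
F = (AUC_ev/D_ev)/(AUC_iv/D_iv) = (286.7075/225)/(274/150) = 1.27426/1.82667 = 0.6976

F = 0.698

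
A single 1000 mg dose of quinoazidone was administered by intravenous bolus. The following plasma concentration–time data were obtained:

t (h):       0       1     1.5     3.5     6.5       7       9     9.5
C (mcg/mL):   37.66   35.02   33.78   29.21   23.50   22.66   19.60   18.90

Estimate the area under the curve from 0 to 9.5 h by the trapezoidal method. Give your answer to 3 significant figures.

Trapezoidal AUC_0→9.5:
  [0→1]: (37.66+35.02)/2 × 1 = 36.34
  [1→1.5]: (35.02+33.78)/2 × 0.5 = 17.2
  [1.5→3.5]: (33.78+29.21)/2 × 2 = 62.99
  [3.5→6.5]: (29.21+23.50)/2 × 3 = 79.065
  [6.5→7]: (23.50+22.66)/2 × 0.5 = 11.54
  [7→9]: (22.66+19.60)/2 × 2 = 42.26
  [9→9.5]: (19.60+18.90)/2 × 0.5 = 9.625
  Sum = 259.02 mcg/mL·h

AUC = 259 mcg/mL·h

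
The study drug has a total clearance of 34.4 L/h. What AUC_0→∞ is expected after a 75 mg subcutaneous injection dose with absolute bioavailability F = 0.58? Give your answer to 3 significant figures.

AUC = 1.26 mg/L·h

AUC_0→∞ = F × Dose / CL
        = 0.58 × 75 / 34.4 = 1.26453 mg/L·h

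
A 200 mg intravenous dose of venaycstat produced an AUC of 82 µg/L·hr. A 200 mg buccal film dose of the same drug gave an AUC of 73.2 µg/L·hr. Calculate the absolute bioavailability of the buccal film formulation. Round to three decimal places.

F = 0.893

F = (AUC_ev / D_ev) / (AUC_iv / D_iv)
  = (73.2/200) / (82/200)
  = 0.366 / 0.41 = 0.8927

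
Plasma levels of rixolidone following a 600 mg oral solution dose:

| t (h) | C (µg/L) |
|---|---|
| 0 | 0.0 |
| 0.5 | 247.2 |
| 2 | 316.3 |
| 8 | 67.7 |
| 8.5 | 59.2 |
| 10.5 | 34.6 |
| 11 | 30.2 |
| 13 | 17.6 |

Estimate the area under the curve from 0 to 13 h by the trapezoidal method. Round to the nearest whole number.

Trapezoidal AUC_0→13:
  [0→0.5]: (0.0+247.2)/2 × 0.5 = 61.8
  [0.5→2]: (247.2+316.3)/2 × 1.5 = 422.625
  [2→8]: (316.3+67.7)/2 × 6 = 1152.0
  [8→8.5]: (67.7+59.2)/2 × 0.5 = 31.725
  [8.5→10.5]: (59.2+34.6)/2 × 2 = 93.8
  [10.5→11]: (34.6+30.2)/2 × 0.5 = 16.2
  [11→13]: (30.2+17.6)/2 × 2 = 47.8
  Sum = 1825.95 µg/L·h

AUC = 1826 µg/L·h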